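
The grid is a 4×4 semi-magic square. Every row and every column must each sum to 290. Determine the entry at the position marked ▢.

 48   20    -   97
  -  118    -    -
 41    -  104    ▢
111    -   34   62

The remaining cell in row 1 is (1,3) = 290 − 165 = 125.
From row 4, 290 − (111 + 34 + 62) gives (4,2) = 83.
Column 1 must total 290; the given cells sum to 200, so (2,1) = 90.
Column 2 must total 290; the given cells sum to 221, so (3,2) = 69.
From column 3, 290 − (125 + 104 + 34) gives (2,3) = 27.
The remaining cell in row 2 is (2,4) = 290 − 235 = 55.
Using row 3: 41 + 69 + 104 + ? → (3,4) = 290 − 214 = 76.

76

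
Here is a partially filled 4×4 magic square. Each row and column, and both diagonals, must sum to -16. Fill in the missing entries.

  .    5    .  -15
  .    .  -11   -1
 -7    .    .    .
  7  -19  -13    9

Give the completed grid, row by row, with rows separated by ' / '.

Using column 4: -15 + (-1) + 9 + ? → (3,4) = -16 − (-7) = -9.
Anti-diagonal needs -16; the known cells sum to -19, so (3,2) = 3.
Row 3 must total -16; the given cells sum to -13, so (3,3) = -3.
The remaining cell in column 2 is (2,2) = -16 − (-11) = -5.
Column 3 needs -16; the known cells sum to -27, so (1,3) = 11.
From main diagonal, -16 − (-5 + (-3) + 9) gives (1,1) = -17.
Row 2 needs -16; the known cells sum to -17, so (2,1) = 1.

-17 5 11 -15 / 1 -5 -11 -1 / -7 3 -3 -9 / 7 -19 -13 9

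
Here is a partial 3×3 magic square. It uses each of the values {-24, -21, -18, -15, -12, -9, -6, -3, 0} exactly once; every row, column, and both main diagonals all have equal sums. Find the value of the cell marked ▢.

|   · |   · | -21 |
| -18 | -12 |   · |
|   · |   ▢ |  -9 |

-24

The 9 entries sum to -108, so each line sums to -108/3 = -36.
Row 2 needs -36; the known cells sum to -30, so (2,3) = -6.
Using main diagonal: -12 + (-9) + ? → (1,1) = -36 − (-21) = -15.
The remaining cell in anti-diagonal is (3,1) = -36 − (-33) = -3.
Row 1: -15 + (-21) + ? = -36, so (1,2) = 0.
Using row 3: -3 + (-9) + ? → (3,2) = -36 − (-12) = -24.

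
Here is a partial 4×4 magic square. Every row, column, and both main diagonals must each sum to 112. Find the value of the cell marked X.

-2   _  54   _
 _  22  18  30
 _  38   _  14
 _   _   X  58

6

Using row 2: 22 + 18 + 30 + ? → (2,1) = 112 − 70 = 42.
The remaining cell in column 4 is (1,4) = 112 − 102 = 10.
Main diagonal must total 112; the given cells sum to 78, so (3,3) = 34.
Anti-diagonal needs 112; the known cells sum to 66, so (4,1) = 46.
Using row 1: -2 + 54 + 10 + ? → (1,2) = 112 − 62 = 50.
From row 3, 112 − (38 + 34 + 14) gives (3,1) = 26.
From column 2, 112 − (50 + 22 + 38) gives (4,2) = 2.
Column 3 needs 112; the known cells sum to 106, so (4,3) = 6.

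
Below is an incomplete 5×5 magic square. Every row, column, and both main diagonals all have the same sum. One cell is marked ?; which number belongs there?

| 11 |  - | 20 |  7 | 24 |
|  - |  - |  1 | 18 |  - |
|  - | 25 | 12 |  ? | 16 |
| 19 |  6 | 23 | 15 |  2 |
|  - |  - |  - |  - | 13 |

4

Row 4 is complete and sums to 65; that is the magic constant.
Row 1 needs 65; the known cells sum to 62, so (1,2) = 3.
From column 3, 65 − (20 + 1 + 12 + 23) gives (5,3) = 9.
Column 5 needs 65; the known cells sum to 55, so (2,5) = 10.
The remaining cell in main diagonal is (2,2) = 65 − 51 = 14.
Anti-diagonal: 24 + 18 + 12 + 6 + ? = 65, so (5,1) = 5.
The remaining cell in row 2 is (2,1) = 65 − 43 = 22.
Column 1 needs 65; the known cells sum to 57, so (3,1) = 8.
Column 2 must total 65; the given cells sum to 48, so (5,2) = 17.
Row 3 needs 65; the known cells sum to 61, so (3,4) = 4.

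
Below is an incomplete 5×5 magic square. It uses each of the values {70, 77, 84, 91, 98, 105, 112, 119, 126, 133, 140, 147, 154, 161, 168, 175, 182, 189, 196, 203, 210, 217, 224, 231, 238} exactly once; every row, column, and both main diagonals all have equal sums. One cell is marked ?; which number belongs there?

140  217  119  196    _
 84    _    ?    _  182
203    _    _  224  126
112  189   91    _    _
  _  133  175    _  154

The 25 entries sum to 3850, so each line sums to 3850/5 = 770.
Using row 1: 140 + 217 + 119 + 196 + ? → (1,5) = 770 − 672 = 98.
From column 1, 770 − (140 + 84 + 203 + 112) gives (5,1) = 231.
Using column 5: 98 + 182 + 126 + 154 + ? → (4,5) = 770 − 560 = 210.
From row 4, 770 − (112 + 189 + 91 + 210) gives (4,4) = 168.
Row 5 needs 770; the known cells sum to 693, so (5,4) = 77.
Column 4: 196 + 224 + 168 + 77 + ? = 770, so (2,4) = 105.
The remaining cell in anti-diagonal is (3,3) = 770 − 623 = 147.
Using row 3: 203 + 147 + 224 + 126 + ? → (3,2) = 770 − 700 = 70.
Column 2 needs 770; the known cells sum to 609, so (2,2) = 161.
Column 3: 119 + 147 + 91 + 175 + ? = 770, so (2,3) = 238.

238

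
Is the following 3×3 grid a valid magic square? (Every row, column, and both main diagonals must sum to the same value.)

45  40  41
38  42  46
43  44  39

Row 1: 45 + 40 + 41 = 126.
Row 2: 38 + 42 + 46 = 126.
Row 3: 43 + 44 + 39 = 126.
Column 1: 45 + 38 + 43 = 126.
Column 2: 40 + 42 + 44 = 126.
Column 3: 41 + 46 + 39 = 126.
Main diagonal: 45 + 42 + 39 = 126.
Anti-diagonal: 41 + 42 + 43 = 126.
All lines sum to 126.

Yes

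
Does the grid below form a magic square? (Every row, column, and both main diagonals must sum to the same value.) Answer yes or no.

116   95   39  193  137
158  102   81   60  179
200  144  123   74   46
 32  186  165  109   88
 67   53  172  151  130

Row 1: 116 + 95 + 39 + 193 + 137 = 580.
Row 2: 158 + 102 + 81 + 60 + 179 = 580.
Row 3: 200 + 144 + 123 + 74 + 46 = 587.
Row 4: 32 + 186 + 165 + 109 + 88 = 580.
Row 5: 67 + 53 + 172 + 151 + 130 = 573.
Column 1: 116 + 158 + 200 + 32 + 67 = 573.
Column 2: 95 + 102 + 144 + 186 + 53 = 580.
Column 3: 39 + 81 + 123 + 165 + 172 = 580.
Column 4: 193 + 60 + 74 + 109 + 151 = 587.
Column 5: 137 + 179 + 46 + 88 + 130 = 580.
Main diagonal: 116 + 102 + 123 + 109 + 130 = 580.
Anti-diagonal: 137 + 60 + 123 + 186 + 67 = 573.

No — anti-diagonal sums to 573 but column 3 sums to 580.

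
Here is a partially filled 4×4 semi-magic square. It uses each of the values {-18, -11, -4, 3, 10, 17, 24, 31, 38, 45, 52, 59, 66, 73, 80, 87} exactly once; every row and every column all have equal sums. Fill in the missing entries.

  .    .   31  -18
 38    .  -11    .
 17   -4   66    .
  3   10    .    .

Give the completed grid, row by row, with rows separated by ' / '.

The 16 entries sum to 552, so each line sums to 552/4 = 138.
Row 3 needs 138; the known cells sum to 79, so (3,4) = 59.
Column 1 must total 138; the given cells sum to 58, so (1,1) = 80.
Column 3 must total 138; the given cells sum to 86, so (4,3) = 52.
The remaining cell in row 1 is (1,2) = 138 − 93 = 45.
Row 4 needs 138; the known cells sum to 65, so (4,4) = 73.
From column 2, 138 − (45 + (-4) + 10) gives (2,2) = 87.
Column 4 needs 138; the known cells sum to 114, so (2,4) = 24.

80 45 31 -18 / 38 87 -11 24 / 17 -4 66 59 / 3 10 52 73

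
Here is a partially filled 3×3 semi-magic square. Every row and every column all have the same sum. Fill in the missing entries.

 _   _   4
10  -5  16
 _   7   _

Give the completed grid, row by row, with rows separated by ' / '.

Row 2 is already complete: 10 + -5 + 16 = 21, so that is the magic constant.
Column 2: -5 + 7 + ? = 21, so (1,2) = 19.
Column 3 needs 21; the known cells sum to 20, so (3,3) = 1.
From row 1, 21 − (19 + 4) gives (1,1) = -2.
Row 3 must total 21; the given cells sum to 8, so (3,1) = 13.

-2 19 4 / 10 -5 16 / 13 7 1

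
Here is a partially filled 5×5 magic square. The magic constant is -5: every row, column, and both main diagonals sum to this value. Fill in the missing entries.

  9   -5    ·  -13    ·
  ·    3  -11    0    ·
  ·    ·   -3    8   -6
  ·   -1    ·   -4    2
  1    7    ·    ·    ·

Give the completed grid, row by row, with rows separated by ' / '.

Column 2 must total -5; the given cells sum to 4, so (3,2) = -9.
Using column 4: -13 + 0 + 8 + (-4) + ? → (5,4) = -5 − (-9) = 4.
Main diagonal: 9 + 3 + (-3) + (-4) + ? = -5, so (5,5) = -10.
The remaining cell in anti-diagonal is (1,5) = -5 − (-3) = -2.
Using row 1: 9 + (-5) + (-13) + (-2) + ? → (1,3) = -5 − (-11) = 6.
The remaining cell in row 3 is (3,1) = -5 − (-10) = 5.
Using row 5: 1 + 7 + 4 + (-10) + ? → (5,3) = -5 − 2 = -7.
Using column 3: 6 + (-11) + (-3) + (-7) + ? → (4,3) = -5 − (-15) = 10.
Column 5: -2 + (-6) + 2 + (-10) + ? = -5, so (2,5) = 11.
Using row 2: 3 + (-11) + 0 + 11 + ? → (2,1) = -5 − 3 = -8.
Row 4 must total -5; the given cells sum to 7, so (4,1) = -12.

9 -5 6 -13 -2 / -8 3 -11 0 11 / 5 -9 -3 8 -6 / -12 -1 10 -4 2 / 1 7 -7 4 -10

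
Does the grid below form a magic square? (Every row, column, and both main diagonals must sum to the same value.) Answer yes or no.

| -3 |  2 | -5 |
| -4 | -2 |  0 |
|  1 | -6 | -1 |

Yes

Row 1: -3 + 2 + (-5) = -6.
Row 2: -4 + (-2) + 0 = -6.
Row 3: 1 + (-6) + (-1) = -6.
Column 1: -3 + (-4) + 1 = -6.
Column 2: 2 + (-2) + (-6) = -6.
Column 3: -5 + 0 + (-1) = -6.
Main diagonal: -3 + (-2) + (-1) = -6.
Anti-diagonal: -5 + (-2) + 1 = -6.
All lines sum to -6.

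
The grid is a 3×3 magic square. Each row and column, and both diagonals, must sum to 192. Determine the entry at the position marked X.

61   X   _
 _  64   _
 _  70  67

58

Row 3 needs 192; the known cells sum to 137, so (3,1) = 55.
Using column 1: 61 + 55 + ? → (2,1) = 192 − 116 = 76.
Column 2 needs 192; the known cells sum to 134, so (1,2) = 58.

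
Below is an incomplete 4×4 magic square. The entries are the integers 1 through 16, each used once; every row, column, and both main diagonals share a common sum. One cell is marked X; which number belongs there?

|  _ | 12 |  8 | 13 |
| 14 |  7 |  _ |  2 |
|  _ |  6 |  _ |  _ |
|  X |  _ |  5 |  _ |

The entries are 1 through 16, which sum to 136, so each line sums to 136/4 = 34.
Row 1 must total 34; the given cells sum to 33, so (1,1) = 1.
Row 2: 14 + 7 + 2 + ? = 34, so (2,3) = 11.
The remaining cell in column 2 is (4,2) = 34 − 25 = 9.
Column 3 must total 34; the given cells sum to 24, so (3,3) = 10.
From main diagonal, 34 − (1 + 7 + 10) gives (4,4) = 16.
Anti-diagonal must total 34; the given cells sum to 30, so (4,1) = 4.

4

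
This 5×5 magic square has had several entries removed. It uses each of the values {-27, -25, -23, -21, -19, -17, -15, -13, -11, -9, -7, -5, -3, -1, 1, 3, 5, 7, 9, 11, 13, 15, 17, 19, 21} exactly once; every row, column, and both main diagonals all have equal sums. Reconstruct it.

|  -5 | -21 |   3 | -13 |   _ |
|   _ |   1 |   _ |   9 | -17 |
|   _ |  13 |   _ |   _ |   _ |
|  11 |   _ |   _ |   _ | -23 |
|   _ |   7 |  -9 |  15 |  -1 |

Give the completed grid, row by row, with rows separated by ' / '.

-5 -21 3 -13 21 / 17 1 -25 9 -17 / -11 13 -3 -19 5 / 11 -15 19 -7 -23 / -27 7 -9 15 -1

The 25 entries sum to -75, so each line sums to -75/5 = -15.
Using row 1: -5 + (-21) + 3 + (-13) + ? → (1,5) = -15 − (-36) = 21.
Row 5 must total -15; the given cells sum to 12, so (5,1) = -27.
Column 2: -21 + 1 + 13 + 7 + ? = -15, so (4,2) = -15.
Using column 5: 21 + (-17) + (-23) + (-1) + ? → (3,5) = -15 − (-20) = 5.
Anti-diagonal: 21 + 9 + (-15) + (-27) + ? = -15, so (3,3) = -3.
The remaining cell in main diagonal is (4,4) = -15 − (-8) = -7.
Row 4: 11 + (-15) + (-7) + (-23) + ? = -15, so (4,3) = 19.
Using column 3: 3 + (-3) + 19 + (-9) + ? → (2,3) = -15 − 10 = -25.
From column 4, -15 − (-13 + 9 + (-7) + 15) gives (3,4) = -19.
Row 2 must total -15; the given cells sum to -32, so (2,1) = 17.
Row 3 needs -15; the known cells sum to -4, so (3,1) = -11.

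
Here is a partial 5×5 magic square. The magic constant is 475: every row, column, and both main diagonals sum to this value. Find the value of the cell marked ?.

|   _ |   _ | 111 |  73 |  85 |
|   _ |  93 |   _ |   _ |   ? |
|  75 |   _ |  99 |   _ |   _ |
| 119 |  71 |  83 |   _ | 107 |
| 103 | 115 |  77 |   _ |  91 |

From row 4, 475 − (119 + 71 + 83 + 107) gives (4,4) = 95.
Row 5: 103 + 115 + 77 + 91 + ? = 475, so (5,4) = 89.
The remaining cell in column 3 is (2,3) = 475 − 370 = 105.
Main diagonal needs 475; the known cells sum to 378, so (1,1) = 97.
Anti-diagonal: 85 + 99 + 71 + 103 + ? = 475, so (2,4) = 117.
Row 1 needs 475; the known cells sum to 366, so (1,2) = 109.
The remaining cell in column 1 is (2,1) = 475 − 394 = 81.
Column 2 must total 475; the given cells sum to 388, so (3,2) = 87.
From column 4, 475 − (73 + 117 + 95 + 89) gives (3,4) = 101.
The remaining cell in row 2 is (2,5) = 475 − 396 = 79.

79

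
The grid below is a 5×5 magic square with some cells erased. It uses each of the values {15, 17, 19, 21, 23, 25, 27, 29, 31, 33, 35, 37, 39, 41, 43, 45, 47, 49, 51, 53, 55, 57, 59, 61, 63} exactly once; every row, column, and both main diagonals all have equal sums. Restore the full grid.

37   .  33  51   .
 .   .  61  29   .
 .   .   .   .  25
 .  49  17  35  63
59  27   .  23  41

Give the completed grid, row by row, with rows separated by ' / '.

37 55 33 51 19 / 15 43 61 29 47 / 53 21 39 57 25 / 31 49 17 35 63 / 59 27 45 23 41

The 25 entries sum to 975, so each line sums to 975/5 = 195.
From row 4, 195 − (49 + 17 + 35 + 63) gives (4,1) = 31.
Row 5 needs 195; the known cells sum to 150, so (5,3) = 45.
Column 3: 33 + 61 + 17 + 45 + ? = 195, so (3,3) = 39.
Column 4 must total 195; the given cells sum to 138, so (3,4) = 57.
Main diagonal must total 195; the given cells sum to 152, so (2,2) = 43.
Anti-diagonal: 29 + 39 + 49 + 59 + ? = 195, so (1,5) = 19.
The remaining cell in row 1 is (1,2) = 195 − 140 = 55.
Column 2 must total 195; the given cells sum to 174, so (3,2) = 21.
Column 5: 19 + 25 + 63 + 41 + ? = 195, so (2,5) = 47.
Row 2 needs 195; the known cells sum to 180, so (2,1) = 15.
From row 3, 195 − (21 + 39 + 57 + 25) gives (3,1) = 53.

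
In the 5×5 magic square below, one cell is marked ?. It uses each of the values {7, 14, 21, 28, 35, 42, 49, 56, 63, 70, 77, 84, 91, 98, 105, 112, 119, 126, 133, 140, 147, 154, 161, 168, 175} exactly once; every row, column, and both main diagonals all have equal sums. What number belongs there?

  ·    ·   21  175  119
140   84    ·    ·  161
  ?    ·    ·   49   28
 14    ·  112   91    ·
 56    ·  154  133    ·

147

The 25 entries sum to 2275, so each line sums to 2275/5 = 455.
Using column 4: 175 + 49 + 91 + 133 + ? → (2,4) = 455 − 448 = 7.
Using row 2: 140 + 84 + 7 + 161 + ? → (2,3) = 455 − 392 = 63.
From column 3, 455 − (21 + 63 + 112 + 154) gives (3,3) = 105.
The remaining cell in anti-diagonal is (4,2) = 455 − 287 = 168.
Row 4 must total 455; the given cells sum to 385, so (4,5) = 70.
Using column 5: 119 + 161 + 28 + 70 + ? → (5,5) = 455 − 378 = 77.
Using main diagonal: 84 + 105 + 91 + 77 + ? → (1,1) = 455 − 357 = 98.
Row 1: 98 + 21 + 175 + 119 + ? = 455, so (1,2) = 42.
From row 5, 455 − (56 + 154 + 133 + 77) gives (5,2) = 35.
The remaining cell in column 1 is (3,1) = 455 − 308 = 147.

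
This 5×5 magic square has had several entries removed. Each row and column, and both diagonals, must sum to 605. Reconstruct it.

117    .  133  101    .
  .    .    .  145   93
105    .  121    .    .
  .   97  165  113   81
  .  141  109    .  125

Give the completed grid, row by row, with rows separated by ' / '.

117 85 133 101 169 / 161 129 77 145 93 / 105 153 121 89 137 / 149 97 165 113 81 / 73 141 109 157 125

The remaining cell in row 4 is (4,1) = 605 − 456 = 149.
Column 3 needs 605; the known cells sum to 528, so (2,3) = 77.
Main diagonal needs 605; the known cells sum to 476, so (2,2) = 129.
Using row 2: 129 + 77 + 145 + 93 + ? → (2,1) = 605 − 444 = 161.
Column 1 needs 605; the known cells sum to 532, so (5,1) = 73.
From anti-diagonal, 605 − (145 + 121 + 97 + 73) gives (1,5) = 169.
From row 1, 605 − (117 + 133 + 101 + 169) gives (1,2) = 85.
The remaining cell in row 5 is (5,4) = 605 − 448 = 157.
Column 2: 85 + 129 + 97 + 141 + ? = 605, so (3,2) = 153.
Using column 4: 101 + 145 + 113 + 157 + ? → (3,4) = 605 − 516 = 89.
Column 5: 169 + 93 + 81 + 125 + ? = 605, so (3,5) = 137.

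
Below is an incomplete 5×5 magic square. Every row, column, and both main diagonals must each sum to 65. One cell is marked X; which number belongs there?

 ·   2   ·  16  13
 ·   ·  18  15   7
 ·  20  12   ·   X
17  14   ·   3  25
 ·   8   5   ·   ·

1

Row 4: 17 + 14 + 3 + 25 + ? = 65, so (4,3) = 6.
Column 2 needs 65; the known cells sum to 44, so (2,2) = 21.
Using column 3: 18 + 12 + 6 + 5 + ? → (1,3) = 65 − 41 = 24.
Anti-diagonal must total 65; the given cells sum to 54, so (5,1) = 11.
Row 1: 2 + 24 + 16 + 13 + ? = 65, so (1,1) = 10.
Row 2: 21 + 18 + 15 + 7 + ? = 65, so (2,1) = 4.
Column 1 needs 65; the known cells sum to 42, so (3,1) = 23.
From main diagonal, 65 − (10 + 21 + 12 + 3) gives (5,5) = 19.
The remaining cell in row 5 is (5,4) = 65 − 43 = 22.
Column 4 must total 65; the given cells sum to 56, so (3,4) = 9.
From column 5, 65 − (13 + 7 + 25 + 19) gives (3,5) = 1.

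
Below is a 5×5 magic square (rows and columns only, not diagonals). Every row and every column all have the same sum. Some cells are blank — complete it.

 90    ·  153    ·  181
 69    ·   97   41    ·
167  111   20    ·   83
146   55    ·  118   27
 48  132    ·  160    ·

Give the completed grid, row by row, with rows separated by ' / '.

Column 1 is already complete: 90 + 69 + 167 + 146 + 48 = 520, so that is the magic constant.
Row 3 must total 520; the given cells sum to 381, so (3,4) = 139.
The remaining cell in row 4 is (4,3) = 520 − 346 = 174.
From column 3, 520 − (153 + 97 + 20 + 174) gives (5,3) = 76.
The remaining cell in column 4 is (1,4) = 520 − 458 = 62.
Row 1: 90 + 153 + 62 + 181 + ? = 520, so (1,2) = 34.
Row 5 must total 520; the given cells sum to 416, so (5,5) = 104.
From column 2, 520 − (34 + 111 + 55 + 132) gives (2,2) = 188.
From column 5, 520 − (181 + 83 + 27 + 104) gives (2,5) = 125.

90 34 153 62 181 / 69 188 97 41 125 / 167 111 20 139 83 / 146 55 174 118 27 / 48 132 76 160 104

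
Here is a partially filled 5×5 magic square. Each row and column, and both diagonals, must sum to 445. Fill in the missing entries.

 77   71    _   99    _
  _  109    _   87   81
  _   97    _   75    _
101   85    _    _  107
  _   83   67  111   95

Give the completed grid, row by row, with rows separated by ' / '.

77 71 105 99 93 / 65 109 103 87 81 / 113 97 91 75 69 / 101 85 79 73 107 / 89 83 67 111 95

Row 5: 83 + 67 + 111 + 95 + ? = 445, so (5,1) = 89.
Column 4 needs 445; the known cells sum to 372, so (4,4) = 73.
Main diagonal: 77 + 109 + 73 + 95 + ? = 445, so (3,3) = 91.
Anti-diagonal: 87 + 91 + 85 + 89 + ? = 445, so (1,5) = 93.
Row 1 needs 445; the known cells sum to 340, so (1,3) = 105.
The remaining cell in row 4 is (4,3) = 445 − 366 = 79.
Column 3 must total 445; the given cells sum to 342, so (2,3) = 103.
Using column 5: 93 + 81 + 107 + 95 + ? → (3,5) = 445 − 376 = 69.
Row 2 needs 445; the known cells sum to 380, so (2,1) = 65.
Using row 3: 97 + 91 + 75 + 69 + ? → (3,1) = 445 − 332 = 113.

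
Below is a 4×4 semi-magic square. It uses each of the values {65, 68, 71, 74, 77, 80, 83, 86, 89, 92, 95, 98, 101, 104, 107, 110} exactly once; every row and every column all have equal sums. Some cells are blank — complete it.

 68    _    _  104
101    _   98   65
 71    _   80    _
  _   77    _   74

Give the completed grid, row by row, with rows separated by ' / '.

The 16 entries sum to 1400, so each line sums to 1400/4 = 350.
The remaining cell in row 2 is (2,2) = 350 − 264 = 86.
Column 1 must total 350; the given cells sum to 240, so (4,1) = 110.
Column 4: 104 + 65 + 74 + ? = 350, so (3,4) = 107.
From row 3, 350 − (71 + 80 + 107) gives (3,2) = 92.
Using row 4: 110 + 77 + 74 + ? → (4,3) = 350 − 261 = 89.
Using column 2: 86 + 92 + 77 + ? → (1,2) = 350 − 255 = 95.
Column 3 must total 350; the given cells sum to 267, so (1,3) = 83.

68 95 83 104 / 101 86 98 65 / 71 92 80 107 / 110 77 89 74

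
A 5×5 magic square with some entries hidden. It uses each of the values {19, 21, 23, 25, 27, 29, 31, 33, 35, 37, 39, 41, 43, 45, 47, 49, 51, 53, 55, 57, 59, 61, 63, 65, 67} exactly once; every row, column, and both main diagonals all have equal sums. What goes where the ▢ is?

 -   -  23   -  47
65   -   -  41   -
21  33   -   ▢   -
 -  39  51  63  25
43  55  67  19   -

57

The 25 entries sum to 1075, so each line sums to 1075/5 = 215.
From row 4, 215 − (39 + 51 + 63 + 25) gives (4,1) = 37.
The remaining cell in row 5 is (5,5) = 215 − 184 = 31.
Column 1 must total 215; the given cells sum to 166, so (1,1) = 49.
Anti-diagonal: 47 + 41 + 39 + 43 + ? = 215, so (3,3) = 45.
Using column 3: 23 + 45 + 51 + 67 + ? → (2,3) = 215 − 186 = 29.
The remaining cell in main diagonal is (2,2) = 215 − 188 = 27.
The remaining cell in row 2 is (2,5) = 215 − 162 = 53.
From column 2, 215 − (27 + 33 + 39 + 55) gives (1,2) = 61.
Column 5 needs 215; the known cells sum to 156, so (3,5) = 59.
Row 1: 49 + 61 + 23 + 47 + ? = 215, so (1,4) = 35.
From row 3, 215 − (21 + 33 + 45 + 59) gives (3,4) = 57.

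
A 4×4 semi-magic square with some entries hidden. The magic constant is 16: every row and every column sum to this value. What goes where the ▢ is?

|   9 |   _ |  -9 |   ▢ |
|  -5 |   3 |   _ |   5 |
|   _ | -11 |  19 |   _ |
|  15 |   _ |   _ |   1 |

-1

From row 2, 16 − (-5 + 3 + 5) gives (2,3) = 13.
Column 1 needs 16; the known cells sum to 19, so (3,1) = -3.
The remaining cell in column 3 is (4,3) = 16 − 23 = -7.
The remaining cell in row 3 is (3,4) = 16 − 5 = 11.
Row 4 must total 16; the given cells sum to 9, so (4,2) = 7.
Column 2: 3 + (-11) + 7 + ? = 16, so (1,2) = 17.
Column 4 must total 16; the given cells sum to 17, so (1,4) = -1.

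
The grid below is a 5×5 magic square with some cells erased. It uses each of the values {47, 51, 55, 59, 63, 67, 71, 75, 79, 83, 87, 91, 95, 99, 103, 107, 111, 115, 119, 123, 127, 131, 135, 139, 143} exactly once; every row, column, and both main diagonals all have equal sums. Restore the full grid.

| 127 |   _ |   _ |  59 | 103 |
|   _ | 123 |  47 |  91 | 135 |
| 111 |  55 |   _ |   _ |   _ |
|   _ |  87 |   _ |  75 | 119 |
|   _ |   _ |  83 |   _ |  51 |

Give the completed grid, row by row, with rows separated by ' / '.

The 25 entries sum to 2375, so each line sums to 2375/5 = 475.
The remaining cell in row 2 is (2,1) = 475 − 396 = 79.
Column 5: 103 + 135 + 119 + 51 + ? = 475, so (3,5) = 67.
The remaining cell in main diagonal is (3,3) = 475 − 376 = 99.
The remaining cell in anti-diagonal is (5,1) = 475 − 380 = 95.
Row 3 needs 475; the known cells sum to 332, so (3,4) = 143.
Column 1 must total 475; the given cells sum to 412, so (4,1) = 63.
Column 4: 59 + 91 + 143 + 75 + ? = 475, so (5,4) = 107.
Row 4 needs 475; the known cells sum to 344, so (4,3) = 131.
Row 5 needs 475; the known cells sum to 336, so (5,2) = 139.
Column 2 must total 475; the given cells sum to 404, so (1,2) = 71.
From column 3, 475 − (47 + 99 + 131 + 83) gives (1,3) = 115.

127 71 115 59 103 / 79 123 47 91 135 / 111 55 99 143 67 / 63 87 131 75 119 / 95 139 83 107 51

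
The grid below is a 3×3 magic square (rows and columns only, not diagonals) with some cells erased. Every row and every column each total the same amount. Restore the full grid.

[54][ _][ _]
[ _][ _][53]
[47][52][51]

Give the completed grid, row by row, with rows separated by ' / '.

54 50 46 / 49 48 53 / 47 52 51

Row 3 is already complete: 47 + 52 + 51 = 150, so that is the magic constant.
Column 1 needs 150; the known cells sum to 101, so (2,1) = 49.
Column 3: 53 + 51 + ? = 150, so (1,3) = 46.
From row 1, 150 − (54 + 46) gives (1,2) = 50.
Row 2 must total 150; the given cells sum to 102, so (2,2) = 48.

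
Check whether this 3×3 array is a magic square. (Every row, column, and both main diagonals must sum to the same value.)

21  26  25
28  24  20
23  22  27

Yes

Row 1: 21 + 26 + 25 = 72.
Row 2: 28 + 24 + 20 = 72.
Row 3: 23 + 22 + 27 = 72.
Column 1: 21 + 28 + 23 = 72.
Column 2: 26 + 24 + 22 = 72.
Column 3: 25 + 20 + 27 = 72.
Main diagonal: 21 + 24 + 27 = 72.
Anti-diagonal: 25 + 24 + 23 = 72.
All lines sum to 72.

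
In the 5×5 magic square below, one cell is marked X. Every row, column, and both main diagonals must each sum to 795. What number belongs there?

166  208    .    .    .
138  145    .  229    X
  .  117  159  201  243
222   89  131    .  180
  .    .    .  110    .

Using row 3: 117 + 159 + 201 + 243 + ? → (3,1) = 795 − 720 = 75.
Using row 4: 222 + 89 + 131 + 180 + ? → (4,4) = 795 − 622 = 173.
Using column 1: 166 + 138 + 75 + 222 + ? → (5,1) = 795 − 601 = 194.
The remaining cell in column 2 is (5,2) = 795 − 559 = 236.
Using column 4: 229 + 201 + 173 + 110 + ? → (1,4) = 795 − 713 = 82.
Using main diagonal: 166 + 145 + 159 + 173 + ? → (5,5) = 795 − 643 = 152.
The remaining cell in anti-diagonal is (1,5) = 795 − 671 = 124.
From row 1, 795 − (166 + 208 + 82 + 124) gives (1,3) = 215.
The remaining cell in row 5 is (5,3) = 795 − 692 = 103.
Using column 3: 215 + 159 + 131 + 103 + ? → (2,3) = 795 − 608 = 187.
Column 5 must total 795; the given cells sum to 699, so (2,5) = 96.

96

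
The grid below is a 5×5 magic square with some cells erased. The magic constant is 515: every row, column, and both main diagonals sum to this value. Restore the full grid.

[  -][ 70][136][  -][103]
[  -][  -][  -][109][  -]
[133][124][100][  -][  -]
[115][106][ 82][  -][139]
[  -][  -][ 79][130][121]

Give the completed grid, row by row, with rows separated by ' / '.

The remaining cell in row 4 is (4,4) = 515 − 442 = 73.
Column 3 must total 515; the given cells sum to 397, so (2,3) = 118.
Using anti-diagonal: 103 + 109 + 100 + 106 + ? → (5,1) = 515 − 418 = 97.
Row 5 needs 515; the known cells sum to 427, so (5,2) = 88.
Column 2 must total 515; the given cells sum to 388, so (2,2) = 127.
The remaining cell in main diagonal is (1,1) = 515 − 421 = 94.
Row 1 needs 515; the known cells sum to 403, so (1,4) = 112.
Column 1 needs 515; the known cells sum to 439, so (2,1) = 76.
Column 4 must total 515; the given cells sum to 424, so (3,4) = 91.
The remaining cell in row 2 is (2,5) = 515 − 430 = 85.
Row 3: 133 + 124 + 100 + 91 + ? = 515, so (3,5) = 67.

94 70 136 112 103 / 76 127 118 109 85 / 133 124 100 91 67 / 115 106 82 73 139 / 97 88 79 130 121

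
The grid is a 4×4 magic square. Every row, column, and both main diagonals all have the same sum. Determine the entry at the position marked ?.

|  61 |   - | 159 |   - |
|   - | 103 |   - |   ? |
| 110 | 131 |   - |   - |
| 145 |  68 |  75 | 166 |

Row 4 is complete and sums to 454; that is the magic constant.
Column 1: 61 + 110 + 145 + ? = 454, so (2,1) = 138.
Using column 2: 103 + 131 + 68 + ? → (1,2) = 454 − 302 = 152.
From main diagonal, 454 − (61 + 103 + 166) gives (3,3) = 124.
Row 1: 61 + 152 + 159 + ? = 454, so (1,4) = 82.
The remaining cell in row 3 is (3,4) = 454 − 365 = 89.
Column 3: 159 + 124 + 75 + ? = 454, so (2,3) = 96.
From column 4, 454 − (82 + 89 + 166) gives (2,4) = 117.

117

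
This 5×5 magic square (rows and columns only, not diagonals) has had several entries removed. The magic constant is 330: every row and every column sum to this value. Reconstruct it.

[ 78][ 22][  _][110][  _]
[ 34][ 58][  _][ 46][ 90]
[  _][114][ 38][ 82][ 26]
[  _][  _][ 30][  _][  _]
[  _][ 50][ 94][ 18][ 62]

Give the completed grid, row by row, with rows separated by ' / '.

78 22 66 110 54 / 34 58 102 46 90 / 70 114 38 82 26 / 42 86 30 74 98 / 106 50 94 18 62

Row 2 needs 330; the known cells sum to 228, so (2,3) = 102.
From row 3, 330 − (114 + 38 + 82 + 26) gives (3,1) = 70.
The remaining cell in row 5 is (5,1) = 330 − 224 = 106.
Column 1: 78 + 34 + 70 + 106 + ? = 330, so (4,1) = 42.
Column 2 needs 330; the known cells sum to 244, so (4,2) = 86.
Column 3: 102 + 38 + 30 + 94 + ? = 330, so (1,3) = 66.
Column 4: 110 + 46 + 82 + 18 + ? = 330, so (4,4) = 74.
Row 1 must total 330; the given cells sum to 276, so (1,5) = 54.
Row 4: 42 + 86 + 30 + 74 + ? = 330, so (4,5) = 98.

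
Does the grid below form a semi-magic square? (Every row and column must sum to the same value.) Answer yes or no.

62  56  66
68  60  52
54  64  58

No — column 2 sums to 180 but column 3 sums to 176.

Row 1: 62 + 56 + 66 = 184.
Row 2: 68 + 60 + 52 = 180.
Row 3: 54 + 64 + 58 = 176.
Column 1: 62 + 68 + 54 = 184.
Column 2: 56 + 60 + 64 = 180.
Column 3: 66 + 52 + 58 = 176.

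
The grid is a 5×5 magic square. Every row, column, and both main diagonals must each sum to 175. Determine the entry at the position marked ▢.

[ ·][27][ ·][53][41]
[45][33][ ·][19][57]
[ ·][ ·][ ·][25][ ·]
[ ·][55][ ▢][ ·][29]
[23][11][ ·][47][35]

43

Using row 2: 45 + 33 + 19 + 57 + ? → (2,3) = 175 − 154 = 21.
Row 5: 23 + 11 + 47 + 35 + ? = 175, so (5,3) = 59.
Column 2 needs 175; the known cells sum to 126, so (3,2) = 49.
Using column 4: 53 + 19 + 25 + 47 + ? → (4,4) = 175 − 144 = 31.
The remaining cell in column 5 is (3,5) = 175 − 162 = 13.
Anti-diagonal must total 175; the given cells sum to 138, so (3,3) = 37.
Row 3: 49 + 37 + 25 + 13 + ? = 175, so (3,1) = 51.
The remaining cell in main diagonal is (1,1) = 175 − 136 = 39.
Row 1 needs 175; the known cells sum to 160, so (1,3) = 15.
Using column 1: 39 + 45 + 51 + 23 + ? → (4,1) = 175 − 158 = 17.
Column 3: 15 + 21 + 37 + 59 + ? = 175, so (4,3) = 43.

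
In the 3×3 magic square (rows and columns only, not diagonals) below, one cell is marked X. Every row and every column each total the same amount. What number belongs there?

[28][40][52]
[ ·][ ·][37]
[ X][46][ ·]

43

Row 1 is complete and sums to 120; that is the magic constant.
Column 2 must total 120; the given cells sum to 86, so (2,2) = 34.
Using column 3: 52 + 37 + ? → (3,3) = 120 − 89 = 31.
Row 2: 34 + 37 + ? = 120, so (2,1) = 49.
The remaining cell in row 3 is (3,1) = 120 − 77 = 43.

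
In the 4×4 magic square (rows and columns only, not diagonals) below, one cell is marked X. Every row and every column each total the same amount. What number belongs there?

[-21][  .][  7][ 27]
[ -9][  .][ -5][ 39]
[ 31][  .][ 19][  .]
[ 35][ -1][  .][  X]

Column 1 is complete and sums to 36; that is the magic constant.
Row 1 needs 36; the known cells sum to 13, so (1,2) = 23.
Row 2 needs 36; the known cells sum to 25, so (2,2) = 11.
Column 2: 23 + 11 + (-1) + ? = 36, so (3,2) = 3.
The remaining cell in column 3 is (4,3) = 36 − 21 = 15.
Row 3 must total 36; the given cells sum to 53, so (3,4) = -17.
The remaining cell in row 4 is (4,4) = 36 − 49 = -13.

-13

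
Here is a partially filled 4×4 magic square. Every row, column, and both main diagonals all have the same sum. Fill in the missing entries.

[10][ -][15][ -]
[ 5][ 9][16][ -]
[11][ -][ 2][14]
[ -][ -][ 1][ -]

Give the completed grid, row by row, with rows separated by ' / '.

Column 3 is already complete: 15 + 16 + 2 + 1 = 34, so that is the magic constant.
Row 2 must total 34; the given cells sum to 30, so (2,4) = 4.
The remaining cell in row 3 is (3,2) = 34 − 27 = 7.
Column 1 must total 34; the given cells sum to 26, so (4,1) = 8.
Main diagonal needs 34; the known cells sum to 21, so (4,4) = 13.
Anti-diagonal needs 34; the known cells sum to 31, so (1,4) = 3.
Row 1 must total 34; the given cells sum to 28, so (1,2) = 6.
Row 4: 8 + 1 + 13 + ? = 34, so (4,2) = 12.

10 6 15 3 / 5 9 16 4 / 11 7 2 14 / 8 12 1 13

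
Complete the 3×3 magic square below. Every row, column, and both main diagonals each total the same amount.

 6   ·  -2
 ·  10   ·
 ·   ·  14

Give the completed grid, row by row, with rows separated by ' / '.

6 26 -2 / 2 10 18 / 22 -6 14

Main diagonal is already complete: 6 + 10 + 14 = 30, so that is the magic constant.
Row 1 must total 30; the given cells sum to 4, so (1,2) = 26.
Column 2: 26 + 10 + ? = 30, so (3,2) = -6.
The remaining cell in column 3 is (2,3) = 30 − 12 = 18.
Anti-diagonal needs 30; the known cells sum to 8, so (3,1) = 22.
The remaining cell in row 2 is (2,1) = 30 − 28 = 2.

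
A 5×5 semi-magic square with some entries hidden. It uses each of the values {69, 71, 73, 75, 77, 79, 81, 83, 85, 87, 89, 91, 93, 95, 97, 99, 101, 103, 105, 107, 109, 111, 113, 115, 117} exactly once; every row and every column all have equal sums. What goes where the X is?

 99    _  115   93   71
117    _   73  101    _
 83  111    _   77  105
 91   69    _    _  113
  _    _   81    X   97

The 25 entries sum to 2325, so each line sums to 2325/5 = 465.
Row 1: 99 + 115 + 93 + 71 + ? = 465, so (1,2) = 87.
Row 3: 83 + 111 + 77 + 105 + ? = 465, so (3,3) = 89.
Using column 1: 99 + 117 + 83 + 91 + ? → (5,1) = 465 − 390 = 75.
From column 3, 465 − (115 + 73 + 89 + 81) gives (4,3) = 107.
Column 5: 71 + 105 + 113 + 97 + ? = 465, so (2,5) = 79.
From row 2, 465 − (117 + 73 + 101 + 79) gives (2,2) = 95.
Row 4 needs 465; the known cells sum to 380, so (4,4) = 85.
Using column 2: 87 + 95 + 111 + 69 + ? → (5,2) = 465 − 362 = 103.
Column 4 must total 465; the given cells sum to 356, so (5,4) = 109.

109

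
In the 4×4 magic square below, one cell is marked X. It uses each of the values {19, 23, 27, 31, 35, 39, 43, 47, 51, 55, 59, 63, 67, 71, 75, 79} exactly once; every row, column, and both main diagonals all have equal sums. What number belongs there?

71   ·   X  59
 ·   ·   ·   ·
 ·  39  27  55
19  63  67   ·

23

The 16 entries sum to 784, so each line sums to 784/4 = 196.
Row 3 needs 196; the known cells sum to 121, so (3,1) = 75.
Row 4: 19 + 63 + 67 + ? = 196, so (4,4) = 47.
Column 1 needs 196; the known cells sum to 165, so (2,1) = 31.
From column 4, 196 − (59 + 55 + 47) gives (2,4) = 35.
From main diagonal, 196 − (71 + 27 + 47) gives (2,2) = 51.
Anti-diagonal must total 196; the given cells sum to 117, so (2,3) = 79.
Column 2 must total 196; the given cells sum to 153, so (1,2) = 43.
Using column 3: 79 + 27 + 67 + ? → (1,3) = 196 − 173 = 23.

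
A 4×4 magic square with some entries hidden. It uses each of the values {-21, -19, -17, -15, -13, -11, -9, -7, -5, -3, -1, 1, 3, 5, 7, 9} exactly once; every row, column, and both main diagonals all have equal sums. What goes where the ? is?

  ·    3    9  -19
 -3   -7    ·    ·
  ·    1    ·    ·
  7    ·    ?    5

-15

The 16 entries sum to -96, so each line sums to -96/4 = -24.
Row 1 needs -24; the known cells sum to -7, so (1,1) = -17.
From column 1, -24 − (-17 + (-3) + 7) gives (3,1) = -11.
Using column 2: 3 + (-7) + 1 + ? → (4,2) = -24 − (-3) = -21.
From main diagonal, -24 − (-17 + (-7) + 5) gives (3,3) = -5.
The remaining cell in anti-diagonal is (2,3) = -24 − (-11) = -13.
Row 2: -3 + (-7) + (-13) + ? = -24, so (2,4) = -1.
The remaining cell in row 3 is (3,4) = -24 − (-15) = -9.
Row 4: 7 + (-21) + 5 + ? = -24, so (4,3) = -15.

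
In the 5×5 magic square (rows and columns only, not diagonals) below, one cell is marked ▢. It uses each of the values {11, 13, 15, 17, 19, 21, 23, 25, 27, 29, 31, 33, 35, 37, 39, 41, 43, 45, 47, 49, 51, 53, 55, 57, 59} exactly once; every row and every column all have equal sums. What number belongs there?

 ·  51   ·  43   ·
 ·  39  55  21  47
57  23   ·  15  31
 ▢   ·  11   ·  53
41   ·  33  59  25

29

The 25 entries sum to 875, so each line sums to 875/5 = 175.
From row 2, 175 − (39 + 55 + 21 + 47) gives (2,1) = 13.
Row 3 needs 175; the known cells sum to 126, so (3,3) = 49.
Row 5 needs 175; the known cells sum to 158, so (5,2) = 17.
Using column 2: 51 + 39 + 23 + 17 + ? → (4,2) = 175 − 130 = 45.
Using column 3: 55 + 49 + 11 + 33 + ? → (1,3) = 175 − 148 = 27.
The remaining cell in column 4 is (4,4) = 175 − 138 = 37.
Column 5 needs 175; the known cells sum to 156, so (1,5) = 19.
Row 1 needs 175; the known cells sum to 140, so (1,1) = 35.
Row 4: 45 + 11 + 37 + 53 + ? = 175, so (4,1) = 29.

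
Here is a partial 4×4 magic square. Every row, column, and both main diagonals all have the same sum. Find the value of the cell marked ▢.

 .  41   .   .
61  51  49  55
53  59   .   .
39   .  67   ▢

45

Row 2 is complete and sums to 216; that is the magic constant.
Column 1 needs 216; the known cells sum to 153, so (1,1) = 63.
From column 2, 216 − (41 + 51 + 59) gives (4,2) = 65.
Using anti-diagonal: 49 + 59 + 39 + ? → (1,4) = 216 − 147 = 69.
Row 1 must total 216; the given cells sum to 173, so (1,3) = 43.
Row 4 must total 216; the given cells sum to 171, so (4,4) = 45.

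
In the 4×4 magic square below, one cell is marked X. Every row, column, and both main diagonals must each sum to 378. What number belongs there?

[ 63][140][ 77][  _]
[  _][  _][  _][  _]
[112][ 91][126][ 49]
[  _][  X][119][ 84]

Row 1 must total 378; the given cells sum to 280, so (1,4) = 98.
Column 3 must total 378; the given cells sum to 322, so (2,3) = 56.
Column 4: 98 + 49 + 84 + ? = 378, so (2,4) = 147.
Using main diagonal: 63 + 126 + 84 + ? → (2,2) = 378 − 273 = 105.
From anti-diagonal, 378 − (98 + 56 + 91) gives (4,1) = 133.
Row 2 needs 378; the known cells sum to 308, so (2,1) = 70.
Using row 4: 133 + 119 + 84 + ? → (4,2) = 378 − 336 = 42.

42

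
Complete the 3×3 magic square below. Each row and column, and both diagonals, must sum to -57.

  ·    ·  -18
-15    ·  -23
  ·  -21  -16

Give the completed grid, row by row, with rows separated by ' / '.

-22 -17 -18 / -15 -19 -23 / -20 -21 -16

The remaining cell in row 2 is (2,2) = -57 − (-38) = -19.
The remaining cell in row 3 is (3,1) = -57 − (-37) = -20.
The remaining cell in column 1 is (1,1) = -57 − (-35) = -22.
Column 2 needs -57; the known cells sum to -40, so (1,2) = -17.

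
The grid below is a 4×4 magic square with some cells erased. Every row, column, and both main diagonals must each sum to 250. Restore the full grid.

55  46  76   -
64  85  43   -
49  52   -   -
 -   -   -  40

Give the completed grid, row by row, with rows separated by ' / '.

Row 1 needs 250; the known cells sum to 177, so (1,4) = 73.
Using row 2: 64 + 85 + 43 + ? → (2,4) = 250 − 192 = 58.
Column 1: 55 + 64 + 49 + ? = 250, so (4,1) = 82.
Using column 2: 46 + 85 + 52 + ? → (4,2) = 250 − 183 = 67.
From column 4, 250 − (73 + 58 + 40) gives (3,4) = 79.
Using main diagonal: 55 + 85 + 40 + ? → (3,3) = 250 − 180 = 70.
From row 4, 250 − (82 + 67 + 40) gives (4,3) = 61.

55 46 76 73 / 64 85 43 58 / 49 52 70 79 / 82 67 61 40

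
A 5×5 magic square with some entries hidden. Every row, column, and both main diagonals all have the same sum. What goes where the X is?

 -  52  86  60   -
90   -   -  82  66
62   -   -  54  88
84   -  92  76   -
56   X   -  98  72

Column 4 is complete and sums to 370; that is the magic constant.
The remaining cell in column 1 is (1,1) = 370 − 292 = 78.
From row 1, 370 − (78 + 52 + 86 + 60) gives (1,5) = 94.
Using column 5: 94 + 66 + 88 + 72 + ? → (4,5) = 370 − 320 = 50.
Row 4 must total 370; the given cells sum to 302, so (4,2) = 68.
Anti-diagonal: 94 + 82 + 68 + 56 + ? = 370, so (3,3) = 70.
The remaining cell in row 3 is (3,2) = 370 − 274 = 96.
Main diagonal: 78 + 70 + 76 + 72 + ? = 370, so (2,2) = 74.
Row 2 must total 370; the given cells sum to 312, so (2,3) = 58.
Column 2: 52 + 74 + 96 + 68 + ? = 370, so (5,2) = 80.

80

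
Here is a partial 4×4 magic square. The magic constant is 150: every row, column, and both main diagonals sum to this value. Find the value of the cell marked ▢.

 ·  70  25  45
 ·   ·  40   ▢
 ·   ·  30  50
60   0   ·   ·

Row 1 must total 150; the given cells sum to 140, so (1,1) = 10.
The remaining cell in column 3 is (4,3) = 150 − 95 = 55.
Anti-diagonal must total 150; the given cells sum to 145, so (3,2) = 5.
Row 3: 5 + 30 + 50 + ? = 150, so (3,1) = 65.
From row 4, 150 − (60 + 0 + 55) gives (4,4) = 35.
Column 1 needs 150; the known cells sum to 135, so (2,1) = 15.
Using column 2: 70 + 5 + 0 + ? → (2,2) = 150 − 75 = 75.
Column 4 needs 150; the known cells sum to 130, so (2,4) = 20.

20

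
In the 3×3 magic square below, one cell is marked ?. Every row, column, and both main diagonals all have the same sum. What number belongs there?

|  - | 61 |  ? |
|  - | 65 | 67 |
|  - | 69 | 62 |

66

Column 2 is complete and sums to 195; that is the magic constant.
Row 2: 65 + 67 + ? = 195, so (2,1) = 63.
Row 3 needs 195; the known cells sum to 131, so (3,1) = 64.
The remaining cell in column 1 is (1,1) = 195 − 127 = 68.
Column 3 must total 195; the given cells sum to 129, so (1,3) = 66.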